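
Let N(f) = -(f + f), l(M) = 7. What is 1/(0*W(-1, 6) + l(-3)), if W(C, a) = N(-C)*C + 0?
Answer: ⅐ ≈ 0.14286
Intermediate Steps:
N(f) = -2*f
W(C, a) = 2*C² (W(C, a) = (-(-2)*C)*C + 0 = (2*C)*C + 0 = 2*C² + 0 = 2*C²)
1/(0*W(-1, 6) + l(-3)) = 1/(0*(2*(-1)²) + 7) = 1/(0*(2*1) + 7) = 1/(0*2 + 7) = 1/(0 + 7) = 1/7 = ⅐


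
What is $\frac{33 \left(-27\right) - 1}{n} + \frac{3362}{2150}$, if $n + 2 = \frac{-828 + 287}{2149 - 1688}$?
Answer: $\frac{444512203}{1572725} \approx 282.64$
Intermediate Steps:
$n = - \frac{1463}{461}$ ($n = -2 + \frac{-828 + 287}{2149 - 1688} = -2 - \frac{541}{461} = - \frac{1463}{461} \approx -3.1735$)
$\frac{33 \left(-27\right) - 1}{n} + \frac{3362}{2150} = \frac{33 \left(-27\right) - 1}{- \frac{1463}{461}} + \frac{3362}{2150} = \left(-891 - 1\right) \left(- \frac{461}{1463}\right) + 3362 \cdot \frac{1}{2150} = \left(-892\right) \left(- \frac{461}{1463}\right) + \frac{1681}{1075} = \frac{411212}{1463} + \frac{1681}{1075} = \frac{444512203}{1572725}$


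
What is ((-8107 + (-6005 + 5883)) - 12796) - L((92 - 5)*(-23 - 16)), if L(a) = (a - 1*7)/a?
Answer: -71341225/3393 ≈ -21026.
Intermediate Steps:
L(a) = (-7 + a)/a (L(a) = (a - 7)/a = (-7 + a)/a)
((-8107 + (-6005 + 5883)) - 12796) - L((92 - 5)*(-23 - 16)) = ((-8107 + (-6005 + 5883)) - 12796) - (-7 + (92 - 5)*(-23 - 16))/((92 - 5)*(-23 - 16)) = ((-8107 - 122) - 12796) - (-7 + 87*(-39))/(87*(-39)) = (-8229 - 12796) - (-7 - 3393)/(-3393) = -21025 - (-1)*(-3400)/3393 = -21025 - 1*3400/3393 = -21025 - 3400/3393 = -71341225/3393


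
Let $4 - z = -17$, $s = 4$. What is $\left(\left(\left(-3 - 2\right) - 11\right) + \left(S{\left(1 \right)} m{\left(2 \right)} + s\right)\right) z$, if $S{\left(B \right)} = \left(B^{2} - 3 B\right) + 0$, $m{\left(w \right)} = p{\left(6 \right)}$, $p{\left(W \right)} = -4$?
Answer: $-84$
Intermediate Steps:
$m{\left(w \right)} = -4$
$S{\left(B \right)} = B^{2} - 3 B$
$z = 21$ ($z = 4 - -17 = 4 + 17 = 21$)
$\left(\left(\left(-3 - 2\right) - 11\right) + \left(S{\left(1 \right)} m{\left(2 \right)} + s\right)\right) z = \left(\left(\left(-3 - 2\right) - 11\right) + \left(1 \left(-3 + 1\right) \left(-4\right) + 4\right)\right) 21 = \left(\left(-5 - 11\right) + \left(1 \left(-2\right) \left(-4\right) + 4\right)\right) 21 = \left(-16 + \left(\left(-2\right) \left(-4\right) + 4\right)\right) 21 = \left(-16 + \left(8 + 4\right)\right) 21 = \left(-16 + 12\right) 21 = \left(-4\right) 21 = -84$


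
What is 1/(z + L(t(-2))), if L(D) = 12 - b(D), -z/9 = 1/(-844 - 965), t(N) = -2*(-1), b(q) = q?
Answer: 201/2011 ≈ 0.099950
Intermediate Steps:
t(N) = 2
z = 1/201 (z = -9/(-844 - 965) = -9/(-1809) = -9*(-1/1809) = 1/201 ≈ 0.0049751)
L(D) = 12 - D
1/(z + L(t(-2))) = 1/(1/201 + (12 - 1*2)) = 1/(1/201 + (12 - 2)) = 1/(1/201 + 10) = 1/(2011/201) = 201/2011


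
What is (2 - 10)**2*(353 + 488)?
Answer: 53824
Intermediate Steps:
(2 - 10)**2*(353 + 488) = (-8)**2*841 = 64*841 = 53824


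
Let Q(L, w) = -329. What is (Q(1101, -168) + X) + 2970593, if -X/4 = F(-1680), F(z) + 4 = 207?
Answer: 2969452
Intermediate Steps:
F(z) = 203 (F(z) = -4 + 207 = 203)
X = -812 (X = -4*203 = -812)
(Q(1101, -168) + X) + 2970593 = (-329 - 812) + 2970593 = -1141 + 2970593 = 2969452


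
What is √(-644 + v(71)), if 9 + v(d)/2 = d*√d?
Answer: √(-662 + 142*√71) ≈ 23.120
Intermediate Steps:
v(d) = -18 + 2*d^(3/2) (v(d) = -18 + 2*(d*√d) = -18 + 2*d^(3/2))
√(-644 + v(71)) = √(-644 + (-18 + 2*71^(3/2))) = √(-644 + (-18 + 2*(71*√71))) = √(-644 + (-18 + 142*√71)) = √(-662 + 142*√71)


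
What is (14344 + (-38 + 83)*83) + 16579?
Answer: 34658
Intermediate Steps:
(14344 + (-38 + 83)*83) + 16579 = (14344 + 45*83) + 16579 = (14344 + 3735) + 16579 = 18079 + 16579 = 34658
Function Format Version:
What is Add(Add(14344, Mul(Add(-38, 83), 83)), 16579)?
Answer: 34658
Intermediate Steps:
Add(Add(14344, Mul(Add(-38, 83), 83)), 16579) = Add(Add(14344, Mul(45, 83)), 16579) = Add(Add(14344, 3735), 16579) = Add(18079, 16579) = 34658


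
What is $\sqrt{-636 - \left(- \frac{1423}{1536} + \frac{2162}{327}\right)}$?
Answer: $\frac{i \sqrt{7806834406}}{3488} \approx 25.332 i$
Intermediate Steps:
$\sqrt{-636 - \left(- \frac{1423}{1536} + \frac{2162}{327}\right)} = \sqrt{-636 - \frac{317279}{55808}} = \sqrt{- \frac{35811167}{55808}} = \frac{i \sqrt{7806834406}}{3488}$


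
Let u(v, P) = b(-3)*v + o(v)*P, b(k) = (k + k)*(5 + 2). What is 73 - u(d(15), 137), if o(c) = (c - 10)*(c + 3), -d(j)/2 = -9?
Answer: -22187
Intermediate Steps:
d(j) = 18 (d(j) = -2*(-9) = 18)
o(c) = (-10 + c)*(3 + c)
b(k) = 14*k (b(k) = (2*k)*7 = 14*k)
u(v, P) = -42*v + P*(-30 + v² - 7*v) (u(v, P) = (14*(-3))*v + (-30 + v² - 7*v)*P = -42*v + P*(-30 + v² - 7*v))
73 - u(d(15), 137) = 73 - (-42*18 - 1*137*(30 - 1*18² + 7*18)) = 73 - (-756 - 1*137*(30 - 1*324 + 126)) = 73 - (-756 - 1*137*(30 - 324 + 126)) = 73 - (-756 - 1*137*(-168)) = 73 - (-756 + 23016) = 73 - 1*22260 = 73 - 22260 = -22187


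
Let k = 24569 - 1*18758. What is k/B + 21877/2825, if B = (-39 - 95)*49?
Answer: 127228307/18548950 ≈ 6.8591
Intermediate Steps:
k = 5811 (k = 24569 - 18758 = 5811)
B = -6566 (B = -134*49 = -6566)
k/B + 21877/2825 = 5811/(-6566) + 21877/2825 = 5811*(-1/6566) + 21877*(1/2825) = -5811/6566 + 21877/2825 = 127228307/18548950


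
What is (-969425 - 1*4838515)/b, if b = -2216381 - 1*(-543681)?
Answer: 290397/83635 ≈ 3.4722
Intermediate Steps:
b = -1672700 (b = -2216381 + 543681 = -1672700)
(-969425 - 1*4838515)/b = (-969425 - 1*4838515)/(-1672700) = (-969425 - 4838515)*(-1/1672700) = -5807940*(-1/1672700) = 290397/83635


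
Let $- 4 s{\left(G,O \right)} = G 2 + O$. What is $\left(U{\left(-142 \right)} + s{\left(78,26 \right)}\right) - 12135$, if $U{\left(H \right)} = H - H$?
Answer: $- \frac{24361}{2} \approx -12181.0$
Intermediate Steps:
$s{\left(G,O \right)} = - \frac{G}{2} - \frac{O}{4}$ ($s{\left(G,O \right)} = - \frac{G 2 + O}{4} = - \frac{2 G + O}{4} = - \frac{O + 2 G}{4} = - \frac{G}{2} - \frac{O}{4}$)
$U{\left(H \right)} = 0$
$\left(U{\left(-142 \right)} + s{\left(78,26 \right)}\right) - 12135 = \left(0 - \frac{91}{2}\right) - 12135 = - \frac{91}{2} - 12135 = - \frac{24361}{2}$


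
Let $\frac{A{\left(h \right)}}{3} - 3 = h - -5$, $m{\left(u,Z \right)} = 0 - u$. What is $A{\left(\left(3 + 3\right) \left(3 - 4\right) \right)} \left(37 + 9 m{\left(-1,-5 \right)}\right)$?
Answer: $276$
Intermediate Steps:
$m{\left(u,Z \right)} = - u$
$A{\left(h \right)} = 24 + 3 h$ ($A{\left(h \right)} = 9 + 3 \left(h - -5\right) = 9 + 3 \left(h + 5\right) = 9 + 3 \left(5 + h\right) = 9 + \left(15 + 3 h\right) = 24 + 3 h$)
$A{\left(\left(3 + 3\right) \left(3 - 4\right) \right)} \left(37 + 9 m{\left(-1,-5 \right)}\right) = \left(24 + 3 \left(3 + 3\right) \left(3 - 4\right)\right) \left(37 + 9 \left(\left(-1\right) \left(-1\right)\right)\right) = \left(24 + 3 \cdot 6 \left(-1\right)\right) \left(37 + 9 \cdot 1\right) = \left(24 + 3 \left(-6\right)\right) \left(37 + 9\right) = \left(24 - 18\right) 46 = 6 \cdot 46 = 276$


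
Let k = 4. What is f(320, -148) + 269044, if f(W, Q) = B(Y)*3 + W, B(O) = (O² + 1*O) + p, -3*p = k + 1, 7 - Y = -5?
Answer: 269827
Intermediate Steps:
Y = 12 (Y = 7 - 1*(-5) = 7 + 5 = 12)
p = -5/3 (p = -(4 + 1)/3 = -⅓*5 = -5/3 ≈ -1.6667)
B(O) = -5/3 + O + O² (B(O) = (O² + 1*O) - 5/3 = (O² + O) - 5/3 = (O + O²) - 5/3 = -5/3 + O + O²)
f(W, Q) = 463 + W (f(W, Q) = (-5/3 + 12 + 12²)*3 + W = (-5/3 + 12 + 144)*3 + W = (463/3)*3 + W = 463 + W)
f(320, -148) + 269044 = (463 + 320) + 269044 = 783 + 269044 = 269827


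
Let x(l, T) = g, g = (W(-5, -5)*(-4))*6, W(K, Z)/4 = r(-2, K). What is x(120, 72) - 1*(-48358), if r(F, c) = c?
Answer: 48838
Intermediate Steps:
W(K, Z) = 4*K
g = 480 (g = ((4*(-5))*(-4))*6 = -20*(-4)*6 = 80*6 = 480)
x(l, T) = 480
x(120, 72) - 1*(-48358) = 480 - 1*(-48358) = 480 + 48358 = 48838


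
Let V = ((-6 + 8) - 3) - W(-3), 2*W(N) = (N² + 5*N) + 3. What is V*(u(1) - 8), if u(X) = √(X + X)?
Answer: -4 + √2/2 ≈ -3.2929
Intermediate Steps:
u(X) = √2*√X (u(X) = √(2*X) = √2*√X)
W(N) = 3/2 + N²/2 + 5*N/2 (W(N) = ((N² + 5*N) + 3)/2 = (3 + N² + 5*N)/2 = 3/2 + N²/2 + 5*N/2)
V = ½ (V = ((-6 + 8) - 3) - (3/2 + (½)*(-3)² + (5/2)*(-3)) = (2 - 3) - (3/2 + (½)*9 - 15/2) = -1 - (3/2 + 9/2 - 15/2) = -1 - 1*(-3/2) = -1 + 3/2 = ½ ≈ 0.50000)
V*(u(1) - 8) = (√2*√1 - 8)/2 = (√2*1 - 8)/2 = (√2 - 8)/2 = (-8 + √2)/2 = -4 + √2/2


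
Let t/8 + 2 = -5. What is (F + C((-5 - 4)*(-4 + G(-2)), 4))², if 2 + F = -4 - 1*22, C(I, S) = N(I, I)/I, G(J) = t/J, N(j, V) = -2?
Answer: 9138529/11664 ≈ 783.48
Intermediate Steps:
t = -56 (t = -16 + 8*(-5) = -16 - 40 = -56)
G(J) = -56/J
C(I, S) = -2/I
F = -28 (F = -2 + (-4 - 1*22) = -2 + (-4 - 22) = -2 - 26 = -28)
(F + C((-5 - 4)*(-4 + G(-2)), 4))² = (-28 - 2*1/((-5 - 4)*(-4 - 56/(-2))))² = (-28 - 2*(-1/(9*(-4 - 56*(-½)))))² = (-28 - 2*(-1/(9*(-4 + 28))))² = (-28 - 2/((-9*24)))² = (-28 - 2/(-216))² = (-28 - 2*(-1/216))² = (-28 + 1/108)² = (-3023/108)² = 9138529/11664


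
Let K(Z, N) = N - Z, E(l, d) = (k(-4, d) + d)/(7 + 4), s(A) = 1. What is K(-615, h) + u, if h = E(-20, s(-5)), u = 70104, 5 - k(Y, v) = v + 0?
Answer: 777914/11 ≈ 70720.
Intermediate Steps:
k(Y, v) = 5 - v (k(Y, v) = 5 - (v + 0) = 5 - v)
E(l, d) = 5/11 (E(l, d) = ((5 - d) + d)/(7 + 4) = 5/11)
h = 5/11 ≈ 0.45455
K(-615, h) + u = (5/11 - 1*(-615)) + 70104 = (5/11 + 615) + 70104 = 6770/11 + 70104 = 777914/11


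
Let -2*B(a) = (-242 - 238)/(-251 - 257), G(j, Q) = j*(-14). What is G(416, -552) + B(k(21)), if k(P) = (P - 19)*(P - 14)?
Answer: -739708/127 ≈ -5824.5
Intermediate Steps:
G(j, Q) = -14*j
k(P) = (-19 + P)*(-14 + P)
B(a) = -60/127 (B(a) = -(-242 - 238)/(2*(-251 - 257)) = -(-240)/(-508) = -(-240)*(-1)/508 = -½*120/127 = -60/127)
G(416, -552) + B(k(21)) = -14*416 - 60/127 = -5824 - 60/127 = -739708/127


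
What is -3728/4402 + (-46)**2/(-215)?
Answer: -5058076/473215 ≈ -10.689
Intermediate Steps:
-3728/4402 + (-46)**2/(-215) = -3728*1/4402 + 2116*(-1/215) = -1864/2201 - 2116/215 = -5058076/473215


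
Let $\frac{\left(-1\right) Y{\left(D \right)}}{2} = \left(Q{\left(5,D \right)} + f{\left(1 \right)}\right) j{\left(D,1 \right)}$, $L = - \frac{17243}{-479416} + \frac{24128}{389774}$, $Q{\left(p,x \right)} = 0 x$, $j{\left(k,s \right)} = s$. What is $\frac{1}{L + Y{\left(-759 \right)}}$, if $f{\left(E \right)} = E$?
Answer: $- \frac{13347420856}{25388540117} \approx -0.52573$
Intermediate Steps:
$Q{\left(p,x \right)} = 0$
$L = \frac{1306301595}{13347420856}$ ($L = \left(-17243\right) \left(- \frac{1}{479416}\right) + 24128 \cdot \frac{1}{389774} = \frac{17243}{479416} + \frac{12064}{194887} = \frac{1306301595}{13347420856} \approx 0.097869$)
$Y{\left(D \right)} = -2$ ($Y{\left(D \right)} = - 2 \left(0 + 1\right) 1 = - 2 \cdot 1 \cdot 1 = \left(-2\right) 1 = -2$)
$\frac{1}{L + Y{\left(-759 \right)}} = \frac{1}{\frac{1306301595}{13347420856} - 2} = \frac{1}{- \frac{25388540117}{13347420856}} = - \frac{13347420856}{25388540117}$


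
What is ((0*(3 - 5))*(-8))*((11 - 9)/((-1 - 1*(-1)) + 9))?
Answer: 0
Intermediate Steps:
((0*(3 - 5))*(-8))*((11 - 9)/((-1 - 1*(-1)) + 9)) = ((0*(-2))*(-8))*(2/((-1 + 1) + 9)) = (0*(-8))*(2/(0 + 9)) = 0*(2/9) = 0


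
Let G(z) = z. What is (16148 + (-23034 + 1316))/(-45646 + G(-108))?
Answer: 2785/22877 ≈ 0.12174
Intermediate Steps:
(16148 + (-23034 + 1316))/(-45646 + G(-108)) = (16148 + (-23034 + 1316))/(-45646 - 108) = (16148 - 21718)/(-45754) = -5570*(-1/45754) = 2785/22877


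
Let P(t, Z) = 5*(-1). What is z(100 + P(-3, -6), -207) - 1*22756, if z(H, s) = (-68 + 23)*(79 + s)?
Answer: -16996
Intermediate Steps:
P(t, Z) = -5
z(H, s) = -3555 - 45*s (z(H, s) = -45*(79 + s) = -3555 - 45*s)
z(100 + P(-3, -6), -207) - 1*22756 = (-3555 - 45*(-207)) - 1*22756 = (-3555 + 9315) - 22756 = 5760 - 22756 = -16996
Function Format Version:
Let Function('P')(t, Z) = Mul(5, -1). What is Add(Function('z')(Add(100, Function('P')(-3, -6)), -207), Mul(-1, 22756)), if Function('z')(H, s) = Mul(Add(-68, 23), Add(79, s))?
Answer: -16996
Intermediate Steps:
Function('P')(t, Z) = -5
Function('z')(H, s) = Add(-3555, Mul(-45, s)) (Function('z')(H, s) = Mul(-45, Add(79, s)) = Add(-3555, Mul(-45, s)))
Add(Function('z')(Add(100, Function('P')(-3, -6)), -207), Mul(-1, 22756)) = Add(Add(-3555, Mul(-45, -207)), Mul(-1, 22756)) = Add(Add(-3555, 9315), -22756) = Add(5760, -22756) = -16996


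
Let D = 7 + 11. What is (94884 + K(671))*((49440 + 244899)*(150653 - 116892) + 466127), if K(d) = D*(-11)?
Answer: 940955864506716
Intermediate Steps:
D = 18
K(d) = -198 (K(d) = 18*(-11) = -198)
(94884 + K(671))*((49440 + 244899)*(150653 - 116892) + 466127) = (94884 - 198)*((49440 + 244899)*(150653 - 116892) + 466127) = 94686*(294339*33761 + 466127) = 94686*(9937178979 + 466127) = 94686*9937645106 = 940955864506716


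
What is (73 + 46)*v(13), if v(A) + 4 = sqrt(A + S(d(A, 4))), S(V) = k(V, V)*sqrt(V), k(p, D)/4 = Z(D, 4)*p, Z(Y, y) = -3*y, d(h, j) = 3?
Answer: -476 + 119*sqrt(13 - 144*sqrt(3)) ≈ -476.0 + 1829.7*I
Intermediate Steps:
k(p, D) = -48*p (k(p, D) = 4*((-3*4)*p) = 4*(-12*p) = -48*p)
S(V) = -48*V**(3/2) (S(V) = (-48*V)*sqrt(V) = -48*V**(3/2))
v(A) = -4 + sqrt(A - 144*sqrt(3))
(73 + 46)*v(13) = (73 + 46)*(-4 + sqrt(13 - 144*sqrt(3))) = 119*(-4 + sqrt(13 - 144*sqrt(3))) = -476 + 119*sqrt(13 - 144*sqrt(3))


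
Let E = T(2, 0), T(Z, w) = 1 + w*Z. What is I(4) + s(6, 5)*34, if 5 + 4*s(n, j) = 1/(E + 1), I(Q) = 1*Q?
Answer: -137/4 ≈ -34.250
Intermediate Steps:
T(Z, w) = 1 + Z*w
E = 1 (E = 1 + 2*0 = 1 + 0 = 1)
I(Q) = Q
s(n, j) = -9/8 (s(n, j) = -5/4 + 1/(4*(1 + 1)) = -5/4 + (¼)/2 = -5/4 + (¼)*(½) = -5/4 + ⅛ = -9/8)
I(4) + s(6, 5)*34 = 4 - 9/8*34 = 4 - 153/4 = -137/4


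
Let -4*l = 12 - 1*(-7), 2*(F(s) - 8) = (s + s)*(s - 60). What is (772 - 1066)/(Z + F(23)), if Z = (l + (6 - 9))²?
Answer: 4704/12527 ≈ 0.37551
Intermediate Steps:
F(s) = 8 + s*(-60 + s) (F(s) = 8 + ((s + s)*(s - 60))/2 = 8 + ((2*s)*(-60 + s))/2 = 8 + (2*s*(-60 + s))/2 = 8 + s*(-60 + s))
l = -19/4 (l = -(12 - 1*(-7))/4 = -(12 + 7)/4 = -¼*19 = -19/4 ≈ -4.7500)
Z = 961/16 (Z = (-19/4 + (6 - 9))² = (-19/4 - 3)² = (-31/4)² = 961/16 ≈ 60.063)
(772 - 1066)/(Z + F(23)) = (772 - 1066)/(961/16 + (8 + 23² - 60*23)) = -294/(961/16 + (8 + 529 - 1380)) = -294/(961/16 - 843) = -294/(-12527/16) = -294*(-16/12527) = 4704/12527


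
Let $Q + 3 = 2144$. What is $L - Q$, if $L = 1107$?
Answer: $-1034$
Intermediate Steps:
$Q = 2141$ ($Q = -3 + 2144 = 2141$)
$L - Q = 1107 - 2141 = -1034$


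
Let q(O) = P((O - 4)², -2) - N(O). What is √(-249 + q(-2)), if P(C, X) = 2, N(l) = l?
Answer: 7*I*√5 ≈ 15.652*I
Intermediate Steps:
q(O) = 2 - O
√(-249 + q(-2)) = √(-249 + (2 - 1*(-2))) = √(-249 + (2 + 2)) = √(-249 + 4) = √(-245) = 7*I*√5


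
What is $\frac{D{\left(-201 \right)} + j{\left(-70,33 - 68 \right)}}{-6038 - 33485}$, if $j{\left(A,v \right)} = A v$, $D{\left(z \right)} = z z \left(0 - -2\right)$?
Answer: $- \frac{83252}{39523} \approx -2.1064$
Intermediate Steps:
$D{\left(z \right)} = 2 z^{2}$ ($D{\left(z \right)} = z^{2} \left(0 + 2\right) = z^{2} \cdot 2 = 2 z^{2}$)
$\frac{D{\left(-201 \right)} + j{\left(-70,33 - 68 \right)}}{-6038 - 33485} = \frac{2 \left(-201\right)^{2} - 70 \left(33 - 68\right)}{-6038 - 33485} = \frac{2 \cdot 40401 - 70 \left(33 - 68\right)}{-39523} = \left(80802 - -2450\right) \left(- \frac{1}{39523}\right) = \left(80802 + 2450\right) \left(- \frac{1}{39523}\right) = 83252 \left(- \frac{1}{39523}\right) = - \frac{83252}{39523}$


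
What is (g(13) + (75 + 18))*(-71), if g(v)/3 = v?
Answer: -9372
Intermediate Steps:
g(v) = 3*v
(g(13) + (75 + 18))*(-71) = (3*13 + (75 + 18))*(-71) = (39 + 93)*(-71) = 132*(-71) = -9372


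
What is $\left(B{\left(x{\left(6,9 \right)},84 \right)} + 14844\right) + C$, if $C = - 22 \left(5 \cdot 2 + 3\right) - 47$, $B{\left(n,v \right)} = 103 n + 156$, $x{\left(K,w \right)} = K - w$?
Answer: $14358$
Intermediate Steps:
$B{\left(n,v \right)} = 156 + 103 n$
$C = -333$ ($C = - 22 \left(10 + 3\right) - 47 = \left(-22\right) 13 - 47 = -286 - 47 = -333$)
$\left(B{\left(x{\left(6,9 \right)},84 \right)} + 14844\right) + C = \left(\left(156 + 103 \left(6 - 9\right)\right) + 14844\right) - 333 = \left(\left(156 + 103 \left(-3\right)\right) + 14844\right) - 333 = \left(\left(156 - 309\right) + 14844\right) - 333 = \left(-153 + 14844\right) - 333 = 14691 - 333 = 14358$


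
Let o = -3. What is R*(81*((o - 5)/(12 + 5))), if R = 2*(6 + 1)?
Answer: -9072/17 ≈ -533.65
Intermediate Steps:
R = 14 (R = 2*7 = 14)
R*(81*((o - 5)/(12 + 5))) = 14*(81*((-3 - 5)/(12 + 5))) = 14*(81*(-8/17)) = 14*(-648/17) = -9072/17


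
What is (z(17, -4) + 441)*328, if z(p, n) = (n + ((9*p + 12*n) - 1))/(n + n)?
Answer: 140548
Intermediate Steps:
z(p, n) = (-1 + 9*p + 13*n)/(2*n) (z(p, n) = (n + (-1 + 9*p + 12*n))/((2*n)) = (-1 + 9*p + 13*n)*(1/(2*n)) = (-1 + 9*p + 13*n)/(2*n))
(z(17, -4) + 441)*328 = ((1/2)*(-1 + 9*17 + 13*(-4))/(-4) + 441)*328 = ((1/2)*(-1/4)*(-1 + 153 - 52) + 441)*328 = ((1/2)*(-1/4)*100 + 441)*328 = (-25/2 + 441)*328 = (857/2)*328 = 140548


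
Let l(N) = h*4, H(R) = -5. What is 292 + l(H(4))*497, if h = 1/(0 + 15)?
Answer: 6368/15 ≈ 424.53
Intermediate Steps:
h = 1/15 ≈ 0.066667
l(N) = 4/15 (l(N) = (1/15)*4 = 4/15)
292 + l(H(4))*497 = 292 + (4/15)*497 = 292 + 1988/15 = 6368/15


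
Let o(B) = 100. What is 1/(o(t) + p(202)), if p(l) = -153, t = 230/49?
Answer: -1/53 ≈ -0.018868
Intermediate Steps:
t = 230/49 (t = 230*(1/49) = 230/49 ≈ 4.6939)
1/(o(t) + p(202)) = 1/(100 - 153) = 1/(-53) = -1/53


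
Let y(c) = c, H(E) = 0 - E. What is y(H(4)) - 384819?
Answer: -384823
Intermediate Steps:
H(E) = -E
y(H(4)) - 384819 = -1*4 - 384819 = -4 - 384819 = -384823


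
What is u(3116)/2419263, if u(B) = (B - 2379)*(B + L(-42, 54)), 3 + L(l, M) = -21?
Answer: 207164/219933 ≈ 0.94194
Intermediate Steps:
L(l, M) = -24 (L(l, M) = -3 - 21 = -24)
u(B) = (-2379 + B)*(-24 + B) (u(B) = (B - 2379)*(B - 24) = (-2379 + B)*(-24 + B))
u(3116)/2419263 = (57096 + 3116² - 2403*3116)/2419263 = (57096 + 9709456 - 7487748)*(1/2419263) = 2278804*(1/2419263) = 207164/219933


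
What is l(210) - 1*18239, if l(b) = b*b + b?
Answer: 26071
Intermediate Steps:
l(b) = b + b**2 (l(b) = b**2 + b = b + b**2)
l(210) - 1*18239 = 210*(1 + 210) - 1*18239 = 210*211 - 18239 = 44310 - 18239 = 26071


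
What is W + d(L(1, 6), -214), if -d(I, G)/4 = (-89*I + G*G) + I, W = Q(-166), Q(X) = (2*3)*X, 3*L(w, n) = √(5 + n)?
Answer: -184180 + 352*√11/3 ≈ -1.8379e+5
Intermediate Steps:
L(w, n) = √(5 + n)/3
Q(X) = 6*X
W = -996 (W = 6*(-166) = -996)
d(I, G) = -4*G² + 352*I (d(I, G) = -4*((-89*I + G*G) + I) = -4*((-89*I + G²) + I) = -4*((G² - 89*I) + I) = -4*(G² - 88*I) = -4*G² + 352*I)
W + d(L(1, 6), -214) = -996 + (-4*(-214)² + 352*(√(5 + 6)/3)) = -996 + (-4*45796 + 352*(√11/3)) = -996 + (-183184 + 352*√11/3) = -184180 + 352*√11/3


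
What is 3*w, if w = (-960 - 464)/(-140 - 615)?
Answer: 4272/755 ≈ 5.6583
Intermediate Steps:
w = 1424/755 (w = -1424/(-755) = -1424*(-1/755) = 1424/755 ≈ 1.8861)
3*w = 3*(1424/755) = 4272/755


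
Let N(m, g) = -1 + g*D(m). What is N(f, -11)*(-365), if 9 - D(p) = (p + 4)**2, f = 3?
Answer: -160235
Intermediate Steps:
D(p) = 9 - (4 + p)**2 (D(p) = 9 - (p + 4)**2 = 9 - (4 + p)**2)
N(m, g) = -1 + g*(9 - (4 + m)**2)
N(f, -11)*(-365) = (-1 - 1*(-11)*(-9 + (4 + 3)**2))*(-365) = (-1 - 1*(-11)*(-9 + 7**2))*(-365) = (-1 - 1*(-11)*(-9 + 49))*(-365) = (-1 - 1*(-11)*40)*(-365) = (-1 + 440)*(-365) = 439*(-365) = -160235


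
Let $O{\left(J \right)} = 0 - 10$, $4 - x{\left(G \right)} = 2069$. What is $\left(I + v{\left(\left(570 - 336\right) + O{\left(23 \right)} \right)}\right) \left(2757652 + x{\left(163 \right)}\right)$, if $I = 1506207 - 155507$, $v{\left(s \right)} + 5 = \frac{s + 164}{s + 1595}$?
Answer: $\frac{6770241912581091}{1819} \approx 3.722 \cdot 10^{12}$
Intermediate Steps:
$x{\left(G \right)} = -2065$ ($x{\left(G \right)} = 4 - 2069 = -2065$)
$O{\left(J \right)} = -10$ ($O{\left(J \right)} = 0 - 10 = -10$)
$v{\left(s \right)} = -5 + \frac{164 + s}{1595 + s}$ ($v{\left(s \right)} = -5 + \frac{s + 164}{s + 1595} = -5 + \frac{164 + s}{1595 + s}$)
$I = 1350700$ ($I = 1506207 - 155507 = 1350700$)
$\left(I + v{\left(\left(570 - 336\right) + O{\left(23 \right)} \right)}\right) \left(2757652 + x{\left(163 \right)}\right) = \left(1350700 + \frac{-7811 - 4 \left(\left(570 - 336\right) - 10\right)}{1595 + \left(\left(570 - 336\right) - 10\right)}\right) \left(2757652 - 2065\right) = \left(1350700 + \frac{-7811 - 4 \left(234 - 10\right)}{1595 + \left(234 - 10\right)}\right) 2755587 = \left(1350700 + \frac{-7811 - 896}{1595 + 224}\right) 2755587 = \left(1350700 + \frac{-7811 - 896}{1819}\right) 2755587 = \left(1350700 + \frac{1}{1819} \left(-8707\right)\right) 2755587 = \left(1350700 - \frac{8707}{1819}\right) 2755587 = \frac{2456914593}{1819} \cdot 2755587 = \frac{6770241912581091}{1819}$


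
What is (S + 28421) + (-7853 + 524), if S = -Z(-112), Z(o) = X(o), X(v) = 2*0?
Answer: 21092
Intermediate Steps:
X(v) = 0
Z(o) = 0
S = 0 (S = -1*0 = 0)
(S + 28421) + (-7853 + 524) = (0 + 28421) + (-7853 + 524) = 28421 - 7329 = 21092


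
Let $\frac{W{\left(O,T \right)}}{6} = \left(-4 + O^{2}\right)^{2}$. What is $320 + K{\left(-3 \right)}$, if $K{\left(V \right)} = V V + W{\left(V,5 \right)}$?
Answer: $479$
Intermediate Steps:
$W{\left(O,T \right)} = 6 \left(-4 + O^{2}\right)^{2}$
$K{\left(V \right)} = V^{2} + 6 \left(-4 + V^{2}\right)^{2}$ ($K{\left(V \right)} = V V + 6 \left(-4 + V^{2}\right)^{2} = V^{2} + 6 \left(-4 + V^{2}\right)^{2}$)
$320 + K{\left(-3 \right)} = 320 + \left(\left(-3\right)^{2} + 6 \left(-4 + \left(-3\right)^{2}\right)^{2}\right) = 320 + \left(9 + 6 \left(-4 + 9\right)^{2}\right) = 320 + \left(9 + 6 \cdot 5^{2}\right) = 320 + \left(9 + 6 \cdot 25\right) = 320 + \left(9 + 150\right) = 320 + 159 = 479$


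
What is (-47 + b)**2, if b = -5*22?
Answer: 24649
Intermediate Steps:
b = -110
(-47 + b)**2 = (-47 - 110)**2 = (-157)**2 = 24649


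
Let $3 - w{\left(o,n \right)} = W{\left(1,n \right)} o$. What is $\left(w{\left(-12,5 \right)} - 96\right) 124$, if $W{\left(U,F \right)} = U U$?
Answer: $-10044$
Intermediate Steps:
$W{\left(U,F \right)} = U^{2}$
$w{\left(o,n \right)} = 3 - o$ ($w{\left(o,n \right)} = 3 - 1^{2} o = 3 - 1 o = 3 - o$)
$\left(w{\left(-12,5 \right)} - 96\right) 124 = \left(\left(3 - -12\right) - 96\right) 124 = \left(\left(3 + 12\right) - 96\right) 124 = \left(15 - 96\right) 124 = \left(-81\right) 124 = -10044$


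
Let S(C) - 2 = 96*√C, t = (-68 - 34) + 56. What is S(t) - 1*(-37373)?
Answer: 37375 + 96*I*√46 ≈ 37375.0 + 651.1*I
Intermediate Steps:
t = -46 (t = -102 + 56 = -46)
S(C) = 2 + 96*√C
S(t) - 1*(-37373) = (2 + 96*√(-46)) - 1*(-37373) = (2 + 96*(I*√46)) + 37373 = (2 + 96*I*√46) + 37373 = 37375 + 96*I*√46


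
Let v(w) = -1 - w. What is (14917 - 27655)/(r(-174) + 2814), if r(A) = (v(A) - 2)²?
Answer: -4246/10685 ≈ -0.39738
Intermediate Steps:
r(A) = (-3 - A)² (r(A) = ((-1 - A) - 2)² = (-3 - A)²)
(14917 - 27655)/(r(-174) + 2814) = (14917 - 27655)/((3 - 174)² + 2814) = -12738/((-171)² + 2814) = -12738/(29241 + 2814) = -12738/32055 = -12738*1/32055 = -4246/10685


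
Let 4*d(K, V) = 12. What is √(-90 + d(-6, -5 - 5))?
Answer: I*√87 ≈ 9.3274*I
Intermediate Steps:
d(K, V) = 3 (d(K, V) = (¼)*12 = 3)
√(-90 + d(-6, -5 - 5)) = √(-90 + 3) = √(-87) = I*√87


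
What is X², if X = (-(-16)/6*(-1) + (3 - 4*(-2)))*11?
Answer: 75625/9 ≈ 8402.8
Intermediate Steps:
X = 275/3 (X = (-(-16)/6*(-1) + (3 + 8))*11 = (-4*(-⅔)*(-1) + 11)*11 = ((8/3)*(-1) + 11)*11 = (-8/3 + 11)*11 = (25/3)*11 = 275/3 ≈ 91.667)
X² = (275/3)² = 75625/9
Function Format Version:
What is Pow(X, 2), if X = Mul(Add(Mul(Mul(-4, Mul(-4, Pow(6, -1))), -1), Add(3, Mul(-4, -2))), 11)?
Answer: Rational(75625, 9) ≈ 8402.8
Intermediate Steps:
X = Rational(275, 3) (X = Mul(Add(Mul(Mul(-4, Mul(-4, Rational(1, 6))), -1), Add(3, 8)), 11) = Mul(Add(Mul(Mul(-4, Rational(-2, 3)), -1), 11), 11) = Mul(Add(Mul(Rational(8, 3), -1), 11), 11) = Mul(Add(Rational(-8, 3), 11), 11) = Mul(Rational(25, 3), 11) = Rational(275, 3) ≈ 91.667)
Pow(X, 2) = Pow(Rational(275, 3), 2) = Rational(75625, 9)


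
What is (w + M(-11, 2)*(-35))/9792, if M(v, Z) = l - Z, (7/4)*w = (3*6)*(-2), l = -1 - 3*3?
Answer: 233/5712 ≈ 0.040791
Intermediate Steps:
l = -10 (l = -1 - 9 = -10)
w = -144/7 (w = 4*((3*6)*(-2))/7 = 4*(18*(-2))/7 = (4/7)*(-36) = -144/7 ≈ -20.571)
M(v, Z) = -10 - Z
(w + M(-11, 2)*(-35))/9792 = (-144/7 + (-10 - 1*2)*(-35))/9792 = (-144/7 + (-10 - 2)*(-35))*(1/9792) = (-144/7 - 12*(-35))*(1/9792) = (-144/7 + 420)*(1/9792) = (2796/7)*(1/9792) = 233/5712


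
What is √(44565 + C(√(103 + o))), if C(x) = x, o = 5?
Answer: √(44565 + 6*√3) ≈ 211.13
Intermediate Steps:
√(44565 + C(√(103 + o))) = √(44565 + √(103 + 5)) = √(44565 + √108) = √(44565 + 6*√3)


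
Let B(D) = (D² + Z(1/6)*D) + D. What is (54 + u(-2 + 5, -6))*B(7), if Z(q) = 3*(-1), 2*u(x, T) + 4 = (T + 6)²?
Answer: 1820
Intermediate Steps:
u(x, T) = -2 + (6 + T)²/2 (u(x, T) = -2 + (T + 6)²/2 = -2 + (6 + T)²/2)
Z(q) = -3
B(D) = D² - 2*D (B(D) = (D² - 3*D) + D = D² - 2*D)
(54 + u(-2 + 5, -6))*B(7) = (54 + (-2 + (6 - 6)²/2))*(7*(-2 + 7)) = (54 + (-2 + (½)*0²))*(7*5) = (54 + (-2 + (½)*0))*35 = (54 + (-2 + 0))*35 = (54 - 2)*35 = 52*35 = 1820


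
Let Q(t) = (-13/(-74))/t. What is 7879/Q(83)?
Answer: 48392818/13 ≈ 3.7225e+6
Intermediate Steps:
Q(t) = 13/(74*t) (Q(t) = (-13*(-1/74))/t = 13/(74*t))
7879/Q(83) = 7879/(((13/74)/83)) = 7879/(((13/74)*(1/83))) = 7879/(13/6142) = 7879*(6142/13) = 48392818/13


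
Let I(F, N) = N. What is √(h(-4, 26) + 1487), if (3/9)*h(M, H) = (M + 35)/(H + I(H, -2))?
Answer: √23854/4 ≈ 38.612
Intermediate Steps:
h(M, H) = 3*(35 + M)/(-2 + H) (h(M, H) = 3*((M + 35)/(H - 2)) = 3*((35 + M)/(-2 + H)) = 3*(35 + M)/(-2 + H))
√(h(-4, 26) + 1487) = √(3*(35 - 4)/(-2 + 26) + 1487) = √(3*31/24 + 1487) = √(3*(1/24)*31 + 1487) = √(31/8 + 1487) = √(11927/8) = √23854/4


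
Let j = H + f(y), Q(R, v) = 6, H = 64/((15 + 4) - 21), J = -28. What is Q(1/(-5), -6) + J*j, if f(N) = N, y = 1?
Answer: 874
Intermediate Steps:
H = -32 (H = 64/(19 - 21) = 64/(-2) = 64*(-½) = -32)
j = -31 (j = -32 + 1 = -31)
Q(1/(-5), -6) + J*j = 6 - 28*(-31) = 6 + 868 = 874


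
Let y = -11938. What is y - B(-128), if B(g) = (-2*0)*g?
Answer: -11938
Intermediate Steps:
B(g) = 0 (B(g) = 0*g = 0)
y - B(-128) = -11938 - 1*0 = -11938 + 0 = -11938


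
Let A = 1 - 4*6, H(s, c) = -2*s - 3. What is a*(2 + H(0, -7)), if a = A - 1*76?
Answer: 99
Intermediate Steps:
H(s, c) = -3 - 2*s
A = -23 (A = 1 - 24 = -23)
a = -99 (a = -23 - 1*76 = -23 - 76 = -99)
a*(2 + H(0, -7)) = -99*(2 + (-3 - 2*0)) = -99*(2 + (-3 + 0)) = -99*(2 - 3) = -99*(-1) = 99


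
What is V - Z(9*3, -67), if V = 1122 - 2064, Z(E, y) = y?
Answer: -875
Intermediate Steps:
V = -942
V - Z(9*3, -67) = -942 - 1*(-67) = -942 + 67 = -875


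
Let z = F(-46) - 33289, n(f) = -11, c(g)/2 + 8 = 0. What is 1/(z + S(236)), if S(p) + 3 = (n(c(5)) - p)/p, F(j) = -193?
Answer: -236/7902707 ≈ -2.9863e-5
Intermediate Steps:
c(g) = -16 (c(g) = -16 + 2*0 = -16 + 0 = -16)
S(p) = -3 + (-11 - p)/p
z = -33482 (z = -193 - 33289 = -33482)
1/(z + S(236)) = 1/(-33482 + (-4 - 11/236)) = 1/(-33482 - 955/236) = 1/(-7902707/236) = -236/7902707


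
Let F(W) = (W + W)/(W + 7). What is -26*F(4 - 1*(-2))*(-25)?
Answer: 600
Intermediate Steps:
F(W) = 2*W/(7 + W) (F(W) = (2*W)/(7 + W) = 2*W/(7 + W))
-26*F(4 - 1*(-2))*(-25) = -52*(4 - 1*(-2))/(7 + (4 - 1*(-2)))*(-25) = -52*(4 + 2)/(7 + (4 + 2))*(-25) = -52*6/(7 + 6)*(-25) = -52*6/13*(-25) = -26*12/13*(-25) = -24*(-25) = 600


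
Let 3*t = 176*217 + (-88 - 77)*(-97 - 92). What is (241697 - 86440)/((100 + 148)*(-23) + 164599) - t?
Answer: -34340164/1485 ≈ -23125.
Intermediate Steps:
t = 69377/3 (t = (176*217 + (-88 - 77)*(-97 - 92))/3 = (38192 - 165*(-189))/3 = (38192 + 31185)/3 = (⅓)*69377 = 69377/3 ≈ 23126.)
(241697 - 86440)/((100 + 148)*(-23) + 164599) - t = (241697 - 86440)/((100 + 148)*(-23) + 164599) - 1*69377/3 = 155257/(248*(-23) + 164599) - 69377/3 = 155257/(-5704 + 164599) - 69377/3 = 155257/158895 - 69377/3 = 155257*(1/158895) - 69377/3 = 1451/1485 - 69377/3 = -34340164/1485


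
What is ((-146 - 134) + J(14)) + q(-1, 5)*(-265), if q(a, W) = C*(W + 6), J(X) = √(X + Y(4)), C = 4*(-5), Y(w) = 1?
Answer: 58020 + √15 ≈ 58024.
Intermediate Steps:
C = -20
J(X) = √(1 + X) (J(X) = √(X + 1) = √(1 + X))
q(a, W) = -120 - 20*W (q(a, W) = -20*(W + 6) = -20*(6 + W) = -120 - 20*W)
((-146 - 134) + J(14)) + q(-1, 5)*(-265) = ((-146 - 134) + √(1 + 14)) + (-120 - 20*5)*(-265) = (-280 + √15) + (-120 - 100)*(-265) = (-280 + √15) - 220*(-265) = (-280 + √15) + 58300 = 58020 + √15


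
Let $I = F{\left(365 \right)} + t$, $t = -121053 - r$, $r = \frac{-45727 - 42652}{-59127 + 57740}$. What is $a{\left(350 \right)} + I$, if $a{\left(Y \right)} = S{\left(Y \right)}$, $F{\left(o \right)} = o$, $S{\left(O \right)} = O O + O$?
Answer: $\frac{2910315}{1387} \approx 2098.3$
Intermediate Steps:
$S{\left(O \right)} = O + O^{2}$ ($S{\left(O \right)} = O^{2} + O = O + O^{2}$)
$r = \frac{88379}{1387}$ ($r = - \frac{88379}{-1387} = \left(-88379\right) \left(- \frac{1}{1387}\right) = \frac{88379}{1387} \approx 63.72$)
$t = - \frac{167988890}{1387}$ ($t = -121053 - \frac{88379}{1387} = - \frac{167988890}{1387} \approx -1.2112 \cdot 10^{5}$)
$a{\left(Y \right)} = Y \left(1 + Y\right)$
$I = - \frac{167482635}{1387}$ ($I = 365 - \frac{167988890}{1387} = - \frac{167482635}{1387} \approx -1.2075 \cdot 10^{5}$)
$a{\left(350 \right)} + I = 350 \left(1 + 350\right) - \frac{167482635}{1387} = 350 \cdot 351 - \frac{167482635}{1387} = 122850 - \frac{167482635}{1387} = \frac{2910315}{1387}$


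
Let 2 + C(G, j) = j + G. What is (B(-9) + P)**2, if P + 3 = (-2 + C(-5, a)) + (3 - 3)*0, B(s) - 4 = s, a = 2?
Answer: 225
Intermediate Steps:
B(s) = 4 + s
C(G, j) = -2 + G + j (C(G, j) = -2 + (j + G) = -2 + (G + j) = -2 + G + j)
P = -10 (P = -3 + ((-2 + (-2 - 5 + 2)) + (3 - 3)*0) = -3 + ((-2 - 5) + 0*0) = -3 + (-7 + 0) = -3 - 7 = -10)
(B(-9) + P)**2 = ((4 - 9) - 10)**2 = (-5 - 10)**2 = (-15)**2 = 225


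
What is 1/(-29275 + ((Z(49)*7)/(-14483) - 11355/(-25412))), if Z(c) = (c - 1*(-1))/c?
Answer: -2576293972/75419856119645 ≈ -3.4159e-5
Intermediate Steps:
Z(c) = (1 + c)/c (Z(c) = (c + 1)/c = (1 + c)/c)
1/(-29275 + ((Z(49)*7)/(-14483) - 11355/(-25412))) = 1/(-29275 + ((((1 + 49)/49)*7)/(-14483) - 11355/(-25412))) = 1/(-29275 + ((((1/49)*50)*7)*(-1/14483) - 11355*(-1/25412))) = 1/(-29275 + (((50/49)*7)*(-1/14483) + 11355/25412)) = 1/(-29275 + ((50/7)*(-1/14483) + 11355/25412)) = 1/(-29275 + (-50/101381 + 11355/25412)) = 1/(-29275 + 1149910655/2576293972) = 1/(-75419856119645/2576293972) = -2576293972/75419856119645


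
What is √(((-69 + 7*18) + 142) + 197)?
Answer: 6*√11 ≈ 19.900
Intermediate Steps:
√(((-69 + 7*18) + 142) + 197) = √(((-69 + 126) + 142) + 197) = √((57 + 142) + 197) = √(199 + 197) = √396 = 6*√11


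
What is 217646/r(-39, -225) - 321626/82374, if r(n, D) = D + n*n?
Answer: 1459295359/8896392 ≈ 164.03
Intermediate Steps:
r(n, D) = D + n**2
217646/r(-39, -225) - 321626/82374 = 217646/(-225 + (-39)**2) - 321626/82374 = 217646/(-225 + 1521) - 321626*1/82374 = 217646/1296 - 160813/41187 = 217646*(1/1296) - 160813/41187 = 108823/648 - 160813/41187 = 1459295359/8896392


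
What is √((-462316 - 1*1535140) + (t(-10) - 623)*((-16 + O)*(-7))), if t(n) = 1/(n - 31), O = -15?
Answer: 6*I*√99583014/41 ≈ 1460.4*I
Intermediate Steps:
t(n) = 1/(-31 + n)
√((-462316 - 1*1535140) + (t(-10) - 623)*((-16 + O)*(-7))) = √((-462316 - 1*1535140) + (1/(-31 - 10) - 623)*((-16 - 15)*(-7))) = √((-462316 - 1535140) + (1/(-41) - 623)*(-31*(-7))) = √(-1997456 + (-1/41 - 623)*217) = √(-1997456 - 25544/41*217) = √(-1997456 - 5543048/41) = √(-87438744/41) = 6*I*√99583014/41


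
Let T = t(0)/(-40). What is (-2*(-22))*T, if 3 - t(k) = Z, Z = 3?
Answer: 0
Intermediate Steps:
t(k) = 0 (t(k) = 3 - 1*3 = 3 - 3 = 0)
T = 0 (T = 0/(-40) = 0*(-1/40) = 0)
(-2*(-22))*T = -2*(-22)*0 = 44*0 = 0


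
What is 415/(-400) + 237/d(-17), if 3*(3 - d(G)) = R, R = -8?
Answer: 55469/1360 ≈ 40.786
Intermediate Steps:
d(G) = 17/3 (d(G) = 3 - 1/3*(-8) = 3 + 8/3 = 17/3)
415/(-400) + 237/d(-17) = 415/(-400) + 237/(17/3) = 415*(-1/400) + 237*(3/17) = -83/80 + 711/17 = 55469/1360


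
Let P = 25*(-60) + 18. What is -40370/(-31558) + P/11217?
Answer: 67676889/58997681 ≈ 1.1471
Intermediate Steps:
P = -1482 (P = -1500 + 18 = -1482)
-40370/(-31558) + P/11217 = -40370/(-31558) - 1482/11217 = -40370*(-1/31558) - 1482*1/11217 = 20185/15779 - 494/3739 = 67676889/58997681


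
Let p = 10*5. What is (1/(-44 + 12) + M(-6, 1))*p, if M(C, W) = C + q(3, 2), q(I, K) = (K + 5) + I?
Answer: 3175/16 ≈ 198.44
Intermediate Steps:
q(I, K) = 5 + I + K (q(I, K) = (5 + K) + I = 5 + I + K)
M(C, W) = 10 + C (M(C, W) = C + (5 + 3 + 2) = C + 10 = 10 + C)
p = 50
(1/(-44 + 12) + M(-6, 1))*p = (1/(-44 + 12) + (10 - 6))*50 = (1/(-32) + 4)*50 = (-1/32 + 4)*50 = (127/32)*50 = 3175/16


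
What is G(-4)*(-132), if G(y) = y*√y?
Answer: 1056*I ≈ 1056.0*I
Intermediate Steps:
G(y) = y^(3/2)
G(-4)*(-132) = (-4)^(3/2)*(-132) = -8*I*(-132) = 1056*I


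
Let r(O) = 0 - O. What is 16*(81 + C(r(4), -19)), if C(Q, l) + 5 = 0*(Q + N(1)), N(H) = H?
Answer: 1216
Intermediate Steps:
r(O) = -O
C(Q, l) = -5 (C(Q, l) = -5 + 0*(Q + 1) = -5 + 0*(1 + Q) = -5 + 0 = -5)
16*(81 + C(r(4), -19)) = 16*(81 - 5) = 16*76 = 1216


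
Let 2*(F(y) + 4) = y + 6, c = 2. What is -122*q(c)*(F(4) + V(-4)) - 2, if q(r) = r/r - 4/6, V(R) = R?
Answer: 120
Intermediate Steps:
q(r) = ⅓ (q(r) = 1 - 4*⅙ = 1 - ⅔ = ⅓)
F(y) = -1 + y/2 (F(y) = -4 + (y + 6)/2 = -4 + (6 + y)/2 = -4 + (3 + y/2) = -1 + y/2)
-122*q(c)*(F(4) + V(-4)) - 2 = -122*((-1 + (½)*4) - 4)/3 - 2 = -122*((-1 + 2) - 4)/3 - 2 = -122*(1 - 4)/3 - 2 = -122*(-3)/3 - 2 = -122*(-1) - 2 = 122 - 2 = 120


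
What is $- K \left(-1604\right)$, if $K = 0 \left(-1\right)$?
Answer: $0$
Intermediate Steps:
$K = 0$
$- K \left(-1604\right) = - 0 \left(-1604\right) = \left(-1\right) 0 = 0$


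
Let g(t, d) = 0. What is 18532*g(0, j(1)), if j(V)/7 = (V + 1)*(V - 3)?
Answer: 0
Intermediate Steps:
j(V) = 7*(1 + V)*(-3 + V) (j(V) = 7*((V + 1)*(V - 3)) = 7*((1 + V)*(-3 + V)) = 7*(1 + V)*(-3 + V))
18532*g(0, j(1)) = 18532*0 = 0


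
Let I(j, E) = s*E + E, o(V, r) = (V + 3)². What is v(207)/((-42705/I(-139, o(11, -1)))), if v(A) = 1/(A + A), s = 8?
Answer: -98/982215 ≈ -9.9774e-5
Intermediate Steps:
o(V, r) = (3 + V)²
I(j, E) = 9*E (I(j, E) = 8*E + E = 9*E)
v(A) = 1/(2*A)
v(207)/((-42705/I(-139, o(11, -1)))) = ((½)/207)/((-42705*1/(9*(3 + 11)²))) = ((½)*(1/207))/((-42705/(9*14²))) = 1/(414*((-42705/(9*196)))) = 1/(414*((-42705/1764))) = 1/(414*((-42705*1/1764))) = 1/(414*(-4745/196)) = (1/414)*(-196/4745) = -98/982215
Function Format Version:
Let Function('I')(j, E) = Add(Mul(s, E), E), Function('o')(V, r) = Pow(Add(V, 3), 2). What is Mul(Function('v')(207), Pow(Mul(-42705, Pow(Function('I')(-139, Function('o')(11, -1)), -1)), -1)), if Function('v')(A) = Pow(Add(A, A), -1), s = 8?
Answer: Rational(-98, 982215) ≈ -9.9774e-5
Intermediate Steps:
Function('o')(V, r) = Pow(Add(3, V), 2)
Function('I')(j, E) = Mul(9, E) (Function('I')(j, E) = Add(Mul(8, E), E) = Mul(9, E))
Function('v')(A) = Mul(Rational(1, 2), Pow(A, -1)) (Function('v')(A) = Pow(Mul(2, A), -1) = Mul(Rational(1, 2), Pow(A, -1)))
Mul(Function('v')(207), Pow(Mul(-42705, Pow(Function('I')(-139, Function('o')(11, -1)), -1)), -1)) = Mul(Mul(Rational(1, 2), Pow(207, -1)), Pow(Mul(-42705, Pow(Mul(9, Pow(Add(3, 11), 2)), -1)), -1)) = Mul(Mul(Rational(1, 2), Rational(1, 207)), Pow(Mul(-42705, Pow(Mul(9, Pow(14, 2)), -1)), -1)) = Mul(Rational(1, 414), Pow(Mul(-42705, Pow(Mul(9, 196), -1)), -1)) = Mul(Rational(1, 414), Pow(Mul(-42705, Pow(1764, -1)), -1)) = Mul(Rational(1, 414), Pow(Mul(-42705, Rational(1, 1764)), -1)) = Mul(Rational(1, 414), Pow(Rational(-4745, 196), -1)) = Mul(Rational(1, 414), Rational(-196, 4745)) = Rational(-98, 982215)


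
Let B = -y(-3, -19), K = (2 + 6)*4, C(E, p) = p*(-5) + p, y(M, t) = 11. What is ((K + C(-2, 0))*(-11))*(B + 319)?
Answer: -108416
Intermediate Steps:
C(E, p) = -4*p (C(E, p) = -5*p + p = -4*p)
K = 32 (K = 8*4 = 32)
B = -11 (B = -1*11 = -11)
((K + C(-2, 0))*(-11))*(B + 319) = ((32 - 4*0)*(-11))*(-11 + 319) = ((32 + 0)*(-11))*308 = (32*(-11))*308 = -352*308 = -108416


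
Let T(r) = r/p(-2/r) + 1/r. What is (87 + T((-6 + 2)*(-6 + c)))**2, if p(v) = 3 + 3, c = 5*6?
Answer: 46444225/9216 ≈ 5039.5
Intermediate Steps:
c = 30
p(v) = 6
T(r) = 1/r + r/6 (T(r) = r/6 + 1/r = 1/r + r/6)
(87 + T((-6 + 2)*(-6 + c)))**2 = (87 + (1/((-6 + 2)*(-6 + 30)) + ((-6 + 2)*(-6 + 30))/6))**2 = (87 + (1/(-4*24) + (-4*24)/6))**2 = (87 + (1/(-96) + (1/6)*(-96)))**2 = (87 + (-1/96 - 16))**2 = (87 - 1537/96)**2 = (6815/96)**2 = 46444225/9216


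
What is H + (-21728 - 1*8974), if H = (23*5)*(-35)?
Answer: -34727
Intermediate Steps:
H = -4025 (H = 115*(-35) = -4025)
H + (-21728 - 1*8974) = -4025 + (-21728 - 1*8974) = -4025 + (-21728 - 8974) = -4025 - 30702 = -34727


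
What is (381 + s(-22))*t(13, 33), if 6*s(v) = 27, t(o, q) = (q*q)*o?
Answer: 10915047/2 ≈ 5.4575e+6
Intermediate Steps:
t(o, q) = o*q**2 (t(o, q) = q**2*o = o*q**2)
s(v) = 9/2 (s(v) = (1/6)*27 = 9/2)
(381 + s(-22))*t(13, 33) = (381 + 9/2)*(13*33**2) = 771*(13*1089)/2 = (771/2)*14157 = 10915047/2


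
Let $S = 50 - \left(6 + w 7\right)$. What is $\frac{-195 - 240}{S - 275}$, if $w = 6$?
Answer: $\frac{145}{91} \approx 1.5934$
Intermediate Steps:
$S = 2$ ($S = 50 - \left(6 + 6 \cdot 7\right) = 50 - \left(6 + 42\right) = 50 - 48 = 2$)
$\frac{-195 - 240}{S - 275} = \frac{-195 - 240}{2 - 275} = - \frac{435}{-273} = \left(-435\right) \left(- \frac{1}{273}\right) = \frac{145}{91}$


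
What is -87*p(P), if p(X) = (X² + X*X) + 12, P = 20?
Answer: -70644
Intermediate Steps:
p(X) = 12 + 2*X² (p(X) = (X² + X²) + 12 = 2*X² + 12 = 12 + 2*X²)
-87*p(P) = -87*(12 + 2*20²) = -87*(12 + 2*400) = -87*(12 + 800) = -87*812 = -70644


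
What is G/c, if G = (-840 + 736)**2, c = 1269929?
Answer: 10816/1269929 ≈ 0.0085170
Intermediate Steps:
G = 10816 (G = (-104)**2 = 10816)
G/c = 10816/1269929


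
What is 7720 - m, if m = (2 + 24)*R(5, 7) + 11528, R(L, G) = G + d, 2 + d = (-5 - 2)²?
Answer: -5212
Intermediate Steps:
d = 47 (d = -2 + (-5 - 2)² = -2 + (-7)² = -2 + 49 = 47)
R(L, G) = 47 + G (R(L, G) = G + 47 = 47 + G)
m = 12932 (m = (2 + 24)*(47 + 7) + 11528 = 26*54 + 11528 = 1404 + 11528 = 12932)
7720 - m = 7720 - 1*12932 = 7720 - 12932 = -5212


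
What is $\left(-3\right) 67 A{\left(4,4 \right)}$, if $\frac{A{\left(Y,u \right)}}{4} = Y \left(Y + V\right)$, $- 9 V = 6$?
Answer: $-10720$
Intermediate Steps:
$V = - \frac{2}{3}$ ($V = \left(- \frac{1}{9}\right) 6 = - \frac{2}{3} \approx -0.66667$)
$A{\left(Y,u \right)} = 4 Y \left(- \frac{2}{3} + Y\right)$ ($A{\left(Y,u \right)} = 4 Y \left(Y - \frac{2}{3}\right) = 4 Y \left(- \frac{2}{3} + Y\right)$)
$\left(-3\right) 67 A{\left(4,4 \right)} = \left(-3\right) 67 \cdot \frac{4}{3} \cdot 4 \left(-2 + 3 \cdot 4\right) = - 201 \cdot \frac{4}{3} \cdot 4 \left(-2 + 12\right) = - 201 \cdot \frac{4}{3} \cdot 4 \cdot 10 = \left(-201\right) \frac{160}{3} = -10720$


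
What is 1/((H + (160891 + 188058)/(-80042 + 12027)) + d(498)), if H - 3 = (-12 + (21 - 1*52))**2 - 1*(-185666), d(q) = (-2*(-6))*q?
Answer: 68015/13160145461 ≈ 5.1683e-6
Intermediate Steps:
d(q) = 12*q
H = 187518 (H = 3 + ((-12 + (21 - 1*52))**2 - 1*(-185666)) = 3 + ((-12 + (21 - 52))**2 + 185666) = 3 + ((-12 - 31)**2 + 185666) = 3 + ((-43)**2 + 185666) = 3 + (1849 + 185666) = 3 + 187515 = 187518)
1/((H + (160891 + 188058)/(-80042 + 12027)) + d(498)) = 1/((187518 + (160891 + 188058)/(-80042 + 12027)) + 12*498) = 1/((187518 + 348949/(-68015)) + 5976) = 1/((187518 + 348949*(-1/68015)) + 5976) = 1/((187518 - 348949/68015) + 5976) = 1/(12753687821/68015 + 5976) = 1/(13160145461/68015) = 68015/13160145461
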